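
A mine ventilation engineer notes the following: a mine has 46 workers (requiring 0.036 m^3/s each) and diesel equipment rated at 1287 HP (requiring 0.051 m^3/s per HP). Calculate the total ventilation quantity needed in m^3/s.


67.293 m^3/s

Airflow for workers:
Q_people = 46 * 0.036 = 1.656 m^3/s
Airflow for diesel equipment:
Q_diesel = 1287 * 0.051 = 65.637 m^3/s
Total ventilation:
Q_total = 1.656 + 65.637
= 67.293 m^3/s


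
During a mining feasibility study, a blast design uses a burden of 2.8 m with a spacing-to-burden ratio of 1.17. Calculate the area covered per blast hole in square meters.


First, find the spacing:
Spacing = burden * ratio = 2.8 * 1.17
= 3.276 m
Then, calculate the area:
Area = burden * spacing = 2.8 * 3.276
= 9.1728 m^2

9.1728 m^2


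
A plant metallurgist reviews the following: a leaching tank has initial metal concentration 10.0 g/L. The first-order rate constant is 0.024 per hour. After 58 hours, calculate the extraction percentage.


Compute the exponent:
-k * t = -0.024 * 58 = -1.392
Remaining concentration:
C = 10.0 * exp(-1.392)
= 10.0 * 0.2485776518
= 2.485776518 g/L
Extracted = 10.0 - 2.485776518 = 7.514223482 g/L
Extraction % = 7.514223482 / 10.0 * 100
= 75.1422%

75.1422%


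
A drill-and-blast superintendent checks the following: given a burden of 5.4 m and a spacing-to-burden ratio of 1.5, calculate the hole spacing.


Spacing = burden * ratio
= 5.4 * 1.5
= 8.1 m

8.1 m


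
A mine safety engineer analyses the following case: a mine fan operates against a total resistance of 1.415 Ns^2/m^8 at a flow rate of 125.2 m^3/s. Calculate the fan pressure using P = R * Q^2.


22180.1816 Pa

Compute Q^2:
Q^2 = 125.2^2 = 15675.04
Compute pressure:
P = R * Q^2 = 1.415 * 15675.04
= 22180.1816 Pa


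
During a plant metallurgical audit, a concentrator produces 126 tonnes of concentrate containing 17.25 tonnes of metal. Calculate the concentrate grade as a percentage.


13.6905%

Grade = (metal in concentrate / concentrate mass) * 100
= (17.25 / 126) * 100
= 0.1369047619 * 100
= 13.6905%


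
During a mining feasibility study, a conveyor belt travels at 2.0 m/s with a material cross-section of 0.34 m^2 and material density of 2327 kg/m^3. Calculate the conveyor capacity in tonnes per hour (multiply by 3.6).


5696.496 t/h

Volumetric flow = speed * area
= 2.0 * 0.34 = 0.68 m^3/s
Mass flow = volumetric * density
= 0.68 * 2327 = 1582.36 kg/s
Convert to t/h: multiply by 3.6
Capacity = 1582.36 * 3.6
= 5696.496 t/h


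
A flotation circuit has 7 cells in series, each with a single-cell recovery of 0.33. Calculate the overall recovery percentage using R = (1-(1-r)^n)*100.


93.9393%

Complement of single-cell recovery:
1 - r = 1 - 0.33 = 0.67
Raise to power n:
(1 - r)^7 = 0.67^7 = 0.06060711605
Overall recovery:
R = (1 - 0.06060711605) * 100
= 93.9393%


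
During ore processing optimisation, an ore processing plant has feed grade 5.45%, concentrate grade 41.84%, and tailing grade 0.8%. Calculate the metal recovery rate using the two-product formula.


86.9843%

Using the two-product formula:
R = 100 * c * (f - t) / (f * (c - t))
Numerator = 100 * 41.84 * (5.45 - 0.8)
= 100 * 41.84 * 4.65
= 19455.6
Denominator = 5.45 * (41.84 - 0.8)
= 5.45 * 41.04
= 223.668
R = 19455.6 / 223.668
= 86.9843%


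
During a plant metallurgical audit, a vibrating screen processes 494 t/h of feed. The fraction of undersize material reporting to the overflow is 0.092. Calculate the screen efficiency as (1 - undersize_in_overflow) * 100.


Screen efficiency = (1 - fraction of undersize in overflow) * 100
= (1 - 0.092) * 100
= 0.908 * 100
= 90.8%

90.8%


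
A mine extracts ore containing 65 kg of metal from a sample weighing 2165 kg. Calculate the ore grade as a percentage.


Ore grade = (metal mass / ore mass) * 100
= (65 / 2165) * 100
= 0.03002309469 * 100
= 3.0023%

3.0023%


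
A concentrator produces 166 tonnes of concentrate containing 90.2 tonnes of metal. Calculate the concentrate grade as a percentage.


54.3373%

Grade = (metal in concentrate / concentrate mass) * 100
= (90.2 / 166) * 100
= 0.543373494 * 100
= 54.3373%


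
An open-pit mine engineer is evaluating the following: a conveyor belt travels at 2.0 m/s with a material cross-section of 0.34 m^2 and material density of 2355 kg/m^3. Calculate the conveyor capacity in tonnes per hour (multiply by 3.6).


Volumetric flow = speed * area
= 2.0 * 0.34 = 0.68 m^3/s
Mass flow = volumetric * density
= 0.68 * 2355 = 1601.4 kg/s
Convert to t/h: multiply by 3.6
Capacity = 1601.4 * 3.6
= 5765.04 t/h

5765.04 t/h


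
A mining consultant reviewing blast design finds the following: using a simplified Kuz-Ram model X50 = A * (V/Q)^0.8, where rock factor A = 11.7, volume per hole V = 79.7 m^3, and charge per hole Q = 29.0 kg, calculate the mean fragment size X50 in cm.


26.2684 cm

Compute V/Q:
V/Q = 79.7 / 29.0 = 2.748275862
Raise to the power 0.8:
(V/Q)^0.8 = 2.748275862^0.8 = 2.245164976
Multiply by A:
X50 = 11.7 * 2.245164976
= 26.2684 cm


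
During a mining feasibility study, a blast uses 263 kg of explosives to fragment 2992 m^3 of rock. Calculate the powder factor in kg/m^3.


0.0879 kg/m^3

Powder factor = explosive mass / rock volume
= 263 / 2992
= 0.0879 kg/m^3


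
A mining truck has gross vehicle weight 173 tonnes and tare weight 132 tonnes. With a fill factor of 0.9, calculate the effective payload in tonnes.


36.9 tonnes

Maximum payload = gross - tare
= 173 - 132 = 41 tonnes
Effective payload = max payload * fill factor
= 41 * 0.9
= 36.9 tonnes


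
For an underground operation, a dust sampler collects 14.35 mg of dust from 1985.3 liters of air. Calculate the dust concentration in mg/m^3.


Convert liters to m^3: 1 m^3 = 1000 L
Concentration = mass / volume * 1000
= 14.35 / 1985.3 * 1000
= 0.007228126731 * 1000
= 7.2281 mg/m^3

7.2281 mg/m^3


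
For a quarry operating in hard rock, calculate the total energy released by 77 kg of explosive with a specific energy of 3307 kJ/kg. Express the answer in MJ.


Energy = mass * specific_energy / 1000
= 77 * 3307 / 1000
= 254639 / 1000
= 254.639 MJ

254.639 MJ


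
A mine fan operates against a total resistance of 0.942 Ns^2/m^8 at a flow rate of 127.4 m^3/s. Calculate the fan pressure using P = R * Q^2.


Compute Q^2:
Q^2 = 127.4^2 = 16230.76
Compute pressure:
P = R * Q^2 = 0.942 * 16230.76
= 15289.3759 Pa

15289.3759 Pa


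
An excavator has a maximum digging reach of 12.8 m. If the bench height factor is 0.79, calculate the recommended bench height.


10.112 m

Bench height = reach * factor
= 12.8 * 0.79
= 10.112 m


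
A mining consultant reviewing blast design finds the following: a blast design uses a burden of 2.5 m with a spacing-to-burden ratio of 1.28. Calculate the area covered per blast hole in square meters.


8.0 m^2

First, find the spacing:
Spacing = burden * ratio = 2.5 * 1.28
= 3.2 m
Then, calculate the area:
Area = burden * spacing = 2.5 * 3.2
= 8.0 m^2


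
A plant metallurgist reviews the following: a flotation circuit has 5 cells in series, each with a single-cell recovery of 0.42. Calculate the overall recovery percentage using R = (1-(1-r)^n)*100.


93.4364%

Complement of single-cell recovery:
1 - r = 1 - 0.42 = 0.58
Raise to power n:
(1 - r)^5 = 0.58^5 = 0.0656356768
Overall recovery:
R = (1 - 0.0656356768) * 100
= 93.4364%


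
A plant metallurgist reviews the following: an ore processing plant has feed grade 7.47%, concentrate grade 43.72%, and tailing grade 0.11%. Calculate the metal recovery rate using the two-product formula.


98.776%

Using the two-product formula:
R = 100 * c * (f - t) / (f * (c - t))
Numerator = 100 * 43.72 * (7.47 - 0.11)
= 100 * 43.72 * 7.36
= 32177.92
Denominator = 7.47 * (43.72 - 0.11)
= 7.47 * 43.61
= 325.7667
R = 32177.92 / 325.7667
= 98.776%


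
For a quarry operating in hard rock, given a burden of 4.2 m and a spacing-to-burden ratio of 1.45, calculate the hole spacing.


6.09 m

Spacing = burden * ratio
= 4.2 * 1.45
= 6.09 m


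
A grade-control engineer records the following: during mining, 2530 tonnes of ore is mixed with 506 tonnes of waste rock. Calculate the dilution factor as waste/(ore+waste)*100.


Total material = ore + waste
= 2530 + 506 = 3036 tonnes
Dilution = waste / total * 100
= 506 / 3036 * 100
= 0.1666666667 * 100
= 16.6667%

16.6667%


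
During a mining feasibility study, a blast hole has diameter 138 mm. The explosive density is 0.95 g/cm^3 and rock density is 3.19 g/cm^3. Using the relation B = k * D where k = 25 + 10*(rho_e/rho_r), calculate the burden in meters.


First, compute k:
rho_e / rho_r = 0.95 / 3.19 = 0.2978056426
k = 25 + 10 * 0.2978056426 = 27.97805643
Then, compute burden:
B = k * D / 1000 = 27.97805643 * 138 / 1000
= 3860.971787 / 1000
= 3.861 m

3.861 m


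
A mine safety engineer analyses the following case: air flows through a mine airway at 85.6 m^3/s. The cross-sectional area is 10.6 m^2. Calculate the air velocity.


Velocity = flow rate / cross-sectional area
= 85.6 / 10.6
= 8.0755 m/s

8.0755 m/s


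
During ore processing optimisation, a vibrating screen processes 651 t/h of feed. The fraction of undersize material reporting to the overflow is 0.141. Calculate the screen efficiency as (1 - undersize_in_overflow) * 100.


Screen efficiency = (1 - fraction of undersize in overflow) * 100
= (1 - 0.141) * 100
= 0.859 * 100
= 85.9%

85.9%


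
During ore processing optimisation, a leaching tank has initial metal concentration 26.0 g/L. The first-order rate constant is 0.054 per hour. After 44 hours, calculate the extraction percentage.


Compute the exponent:
-k * t = -0.054 * 44 = -2.376
Remaining concentration:
C = 26.0 * exp(-2.376)
= 26.0 * 0.09292152121
= 2.415959552 g/L
Extracted = 26.0 - 2.415959552 = 23.58404045 g/L
Extraction % = 23.58404045 / 26.0 * 100
= 90.7078%

90.7078%


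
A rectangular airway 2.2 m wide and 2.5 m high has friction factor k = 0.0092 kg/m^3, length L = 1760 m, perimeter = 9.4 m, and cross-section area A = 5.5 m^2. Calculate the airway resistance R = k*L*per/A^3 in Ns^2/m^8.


Compute the numerator:
k * L * per = 0.0092 * 1760 * 9.4
= 152.2048
Compute the denominator:
A^3 = 5.5^3 = 166.375
Resistance:
R = 152.2048 / 166.375
= 0.9148 Ns^2/m^8

0.9148 Ns^2/m^8


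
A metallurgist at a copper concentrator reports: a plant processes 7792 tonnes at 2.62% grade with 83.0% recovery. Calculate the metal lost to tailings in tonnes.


34.7056 tonnes

Total metal in feed:
= 7792 * 2.62 / 100 = 204.1504 tonnes
Metal recovered:
= 204.1504 * 83.0 / 100 = 169.444832 tonnes
Metal lost to tailings:
= 204.1504 - 169.444832
= 34.7056 tonnes


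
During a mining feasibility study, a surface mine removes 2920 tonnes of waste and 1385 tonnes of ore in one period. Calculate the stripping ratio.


2.1083

Stripping ratio = waste tonnage / ore tonnage
= 2920 / 1385
= 2.1083


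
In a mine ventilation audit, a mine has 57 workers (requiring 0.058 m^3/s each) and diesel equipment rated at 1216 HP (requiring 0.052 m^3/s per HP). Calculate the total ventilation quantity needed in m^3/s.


66.538 m^3/s

Airflow for workers:
Q_people = 57 * 0.058 = 3.306 m^3/s
Airflow for diesel equipment:
Q_diesel = 1216 * 0.052 = 63.232 m^3/s
Total ventilation:
Q_total = 3.306 + 63.232
= 66.538 m^3/s


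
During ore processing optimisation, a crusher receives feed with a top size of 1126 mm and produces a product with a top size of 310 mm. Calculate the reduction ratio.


3.6323

Reduction ratio = feed size / product size
= 1126 / 310
= 3.6323


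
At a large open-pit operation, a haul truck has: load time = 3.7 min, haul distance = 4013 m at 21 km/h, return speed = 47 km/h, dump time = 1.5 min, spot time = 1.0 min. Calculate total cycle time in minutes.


Convert haul speed to m/min: 21 * 1000/60 = 350 m/min
Haul time = 4013 / 350 = 11.46571429 min
Convert return speed to m/min: 47 * 1000/60 = 783.3333333 m/min
Return time = 4013 / 783.3333333 = 5.122978723 min
Total cycle time:
= 3.7 + 11.46571429 + 1.5 + 5.122978723 + 1.0
= 22.7887 min

22.7887 min


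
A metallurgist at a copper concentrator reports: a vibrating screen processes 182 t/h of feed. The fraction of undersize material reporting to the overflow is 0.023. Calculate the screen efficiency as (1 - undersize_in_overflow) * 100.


97.7%

Screen efficiency = (1 - fraction of undersize in overflow) * 100
= (1 - 0.023) * 100
= 0.977 * 100
= 97.7%


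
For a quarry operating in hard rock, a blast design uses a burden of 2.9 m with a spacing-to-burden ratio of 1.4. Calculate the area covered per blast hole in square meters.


First, find the spacing:
Spacing = burden * ratio = 2.9 * 1.4
= 4.06 m
Then, calculate the area:
Area = burden * spacing = 2.9 * 4.06
= 11.774 m^2

11.774 m^2


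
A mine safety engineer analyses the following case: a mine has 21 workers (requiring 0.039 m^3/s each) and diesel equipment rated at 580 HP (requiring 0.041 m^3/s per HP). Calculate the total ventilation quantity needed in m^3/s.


Airflow for workers:
Q_people = 21 * 0.039 = 0.819 m^3/s
Airflow for diesel equipment:
Q_diesel = 580 * 0.041 = 23.78 m^3/s
Total ventilation:
Q_total = 0.819 + 23.78
= 24.599 m^3/s

24.599 m^3/s


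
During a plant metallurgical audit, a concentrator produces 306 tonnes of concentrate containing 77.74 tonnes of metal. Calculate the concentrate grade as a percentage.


25.4052%

Grade = (metal in concentrate / concentrate mass) * 100
= (77.74 / 306) * 100
= 0.2540522876 * 100
= 25.4052%


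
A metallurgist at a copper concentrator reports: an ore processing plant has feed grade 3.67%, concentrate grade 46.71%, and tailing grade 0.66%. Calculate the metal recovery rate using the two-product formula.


Using the two-product formula:
R = 100 * c * (f - t) / (f * (c - t))
Numerator = 100 * 46.71 * (3.67 - 0.66)
= 100 * 46.71 * 3.01
= 14059.71
Denominator = 3.67 * (46.71 - 0.66)
= 3.67 * 46.05
= 169.0035
R = 14059.71 / 169.0035
= 83.1918%

83.1918%


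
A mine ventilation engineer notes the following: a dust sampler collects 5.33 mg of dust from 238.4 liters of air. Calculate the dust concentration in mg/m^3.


Convert liters to m^3: 1 m^3 = 1000 L
Concentration = mass / volume * 1000
= 5.33 / 238.4 * 1000
= 0.02235738255 * 1000
= 22.3574 mg/m^3

22.3574 mg/m^3


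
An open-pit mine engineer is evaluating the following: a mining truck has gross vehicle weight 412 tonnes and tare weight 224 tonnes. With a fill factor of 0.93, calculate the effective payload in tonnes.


174.84 tonnes

Maximum payload = gross - tare
= 412 - 224 = 188 tonnes
Effective payload = max payload * fill factor
= 188 * 0.93
= 174.84 tonnes


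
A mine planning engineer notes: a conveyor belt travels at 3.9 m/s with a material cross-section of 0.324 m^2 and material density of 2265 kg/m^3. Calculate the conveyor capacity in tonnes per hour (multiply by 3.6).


Volumetric flow = speed * area
= 3.9 * 0.324 = 1.2636 m^3/s
Mass flow = volumetric * density
= 1.2636 * 2265 = 2862.054 kg/s
Convert to t/h: multiply by 3.6
Capacity = 2862.054 * 3.6
= 10303.3944 t/h

10303.3944 t/h


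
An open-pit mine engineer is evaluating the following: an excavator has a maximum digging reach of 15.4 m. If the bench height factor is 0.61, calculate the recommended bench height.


Bench height = reach * factor
= 15.4 * 0.61
= 9.394 m

9.394 m


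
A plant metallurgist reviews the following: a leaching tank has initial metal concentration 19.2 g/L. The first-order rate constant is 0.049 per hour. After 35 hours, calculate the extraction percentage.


82.0036%

Compute the exponent:
-k * t = -0.049 * 35 = -1.715
Remaining concentration:
C = 19.2 * exp(-1.715)
= 19.2 * 0.1799637207
= 3.455303438 g/L
Extracted = 19.2 - 3.455303438 = 15.74469656 g/L
Extraction % = 15.74469656 / 19.2 * 100
= 82.0036%


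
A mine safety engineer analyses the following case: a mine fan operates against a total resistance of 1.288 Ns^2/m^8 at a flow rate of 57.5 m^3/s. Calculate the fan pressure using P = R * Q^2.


4258.45 Pa

Compute Q^2:
Q^2 = 57.5^2 = 3306.25
Compute pressure:
P = R * Q^2 = 1.288 * 3306.25
= 4258.45 Pa


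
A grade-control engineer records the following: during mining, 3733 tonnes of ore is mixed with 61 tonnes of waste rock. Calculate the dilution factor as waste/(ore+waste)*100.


Total material = ore + waste
= 3733 + 61 = 3794 tonnes
Dilution = waste / total * 100
= 61 / 3794 * 100
= 0.01607801792 * 100
= 1.6078%

1.6078%


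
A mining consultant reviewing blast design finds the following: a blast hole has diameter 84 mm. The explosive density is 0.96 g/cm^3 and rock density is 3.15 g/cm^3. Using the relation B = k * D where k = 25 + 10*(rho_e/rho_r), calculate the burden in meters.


First, compute k:
rho_e / rho_r = 0.96 / 3.15 = 0.3047619048
k = 25 + 10 * 0.3047619048 = 28.04761905
Then, compute burden:
B = k * D / 1000 = 28.04761905 * 84 / 1000
= 2356 / 1000
= 2.356 m

2.356 m


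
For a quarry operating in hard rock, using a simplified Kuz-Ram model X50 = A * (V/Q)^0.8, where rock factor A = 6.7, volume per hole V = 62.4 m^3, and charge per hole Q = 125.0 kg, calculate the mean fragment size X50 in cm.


Compute V/Q:
V/Q = 62.4 / 125.0 = 0.4992
Raise to the power 0.8:
(V/Q)^0.8 = 0.4992^0.8 = 0.5736138928
Multiply by A:
X50 = 6.7 * 0.5736138928
= 3.8432 cm

3.8432 cm


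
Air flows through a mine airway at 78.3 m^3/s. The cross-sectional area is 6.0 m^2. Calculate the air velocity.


13.05 m/s

Velocity = flow rate / cross-sectional area
= 78.3 / 6.0
= 13.05 m/s


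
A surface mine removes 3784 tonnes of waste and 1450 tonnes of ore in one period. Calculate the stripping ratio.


Stripping ratio = waste tonnage / ore tonnage
= 3784 / 1450
= 2.6097

2.6097


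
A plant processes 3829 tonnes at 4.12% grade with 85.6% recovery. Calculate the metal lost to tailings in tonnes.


Total metal in feed:
= 3829 * 4.12 / 100 = 157.7548 tonnes
Metal recovered:
= 157.7548 * 85.6 / 100 = 135.0381088 tonnes
Metal lost to tailings:
= 157.7548 - 135.0381088
= 22.7167 tonnes

22.7167 tonnes


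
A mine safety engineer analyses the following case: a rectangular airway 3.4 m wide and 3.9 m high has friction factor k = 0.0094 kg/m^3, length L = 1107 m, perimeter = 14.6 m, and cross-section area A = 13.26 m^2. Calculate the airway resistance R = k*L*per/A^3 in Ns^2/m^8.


Compute the numerator:
k * L * per = 0.0094 * 1107 * 14.6
= 151.92468
Compute the denominator:
A^3 = 13.26^3 = 2331.473976
Resistance:
R = 151.92468 / 2331.473976
= 0.0652 Ns^2/m^8

0.0652 Ns^2/m^8


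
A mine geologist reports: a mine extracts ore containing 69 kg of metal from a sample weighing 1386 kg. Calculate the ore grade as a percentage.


Ore grade = (metal mass / ore mass) * 100
= (69 / 1386) * 100
= 0.04978354978 * 100
= 4.9784%

4.9784%


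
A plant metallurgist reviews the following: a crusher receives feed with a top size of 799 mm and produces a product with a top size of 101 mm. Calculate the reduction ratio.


Reduction ratio = feed size / product size
= 799 / 101
= 7.9109

7.9109


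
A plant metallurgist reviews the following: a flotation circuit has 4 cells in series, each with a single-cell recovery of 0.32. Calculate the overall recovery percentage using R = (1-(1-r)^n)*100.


Complement of single-cell recovery:
1 - r = 1 - 0.32 = 0.68
Raise to power n:
(1 - r)^4 = 0.68^4 = 0.21381376
Overall recovery:
R = (1 - 0.21381376) * 100
= 78.6186%

78.6186%


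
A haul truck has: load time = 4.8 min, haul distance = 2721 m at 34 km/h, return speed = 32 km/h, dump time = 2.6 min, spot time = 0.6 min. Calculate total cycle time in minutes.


Convert haul speed to m/min: 34 * 1000/60 = 566.6666667 m/min
Haul time = 2721 / 566.6666667 = 4.801764706 min
Convert return speed to m/min: 32 * 1000/60 = 533.3333333 m/min
Return time = 2721 / 533.3333333 = 5.101875 min
Total cycle time:
= 4.8 + 4.801764706 + 2.6 + 5.101875 + 0.6
= 17.9036 min

17.9036 min


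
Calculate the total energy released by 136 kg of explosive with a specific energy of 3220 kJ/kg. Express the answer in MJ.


437.92 MJ

Energy = mass * specific_energy / 1000
= 136 * 3220 / 1000
= 437920 / 1000
= 437.92 MJ


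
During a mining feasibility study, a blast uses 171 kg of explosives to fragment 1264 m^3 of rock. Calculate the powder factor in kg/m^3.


Powder factor = explosive mass / rock volume
= 171 / 1264
= 0.1353 kg/m^3

0.1353 kg/m^3


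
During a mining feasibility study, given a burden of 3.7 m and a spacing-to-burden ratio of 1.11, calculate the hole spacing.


Spacing = burden * ratio
= 3.7 * 1.11
= 4.107 m

4.107 m


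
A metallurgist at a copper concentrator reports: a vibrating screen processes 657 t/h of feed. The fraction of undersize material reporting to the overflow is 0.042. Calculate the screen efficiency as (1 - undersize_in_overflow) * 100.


Screen efficiency = (1 - fraction of undersize in overflow) * 100
= (1 - 0.042) * 100
= 0.958 * 100
= 95.8%

95.8%


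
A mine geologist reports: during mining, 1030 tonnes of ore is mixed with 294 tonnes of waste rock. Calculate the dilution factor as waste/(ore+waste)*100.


Total material = ore + waste
= 1030 + 294 = 1324 tonnes
Dilution = waste / total * 100
= 294 / 1324 * 100
= 0.2220543807 * 100
= 22.2054%

22.2054%


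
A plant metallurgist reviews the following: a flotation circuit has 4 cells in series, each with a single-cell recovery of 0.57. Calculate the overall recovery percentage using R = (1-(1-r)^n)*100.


96.5812%

Complement of single-cell recovery:
1 - r = 1 - 0.57 = 0.43
Raise to power n:
(1 - r)^4 = 0.43^4 = 0.03418801
Overall recovery:
R = (1 - 0.03418801) * 100
= 96.5812%


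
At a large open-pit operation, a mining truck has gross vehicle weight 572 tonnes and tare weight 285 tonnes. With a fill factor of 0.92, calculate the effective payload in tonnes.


Maximum payload = gross - tare
= 572 - 285 = 287 tonnes
Effective payload = max payload * fill factor
= 287 * 0.92
= 264.04 tonnes

264.04 tonnes


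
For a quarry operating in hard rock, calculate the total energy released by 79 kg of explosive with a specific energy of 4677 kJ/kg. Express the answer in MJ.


Energy = mass * specific_energy / 1000
= 79 * 4677 / 1000
= 369483 / 1000
= 369.483 MJ

369.483 MJ


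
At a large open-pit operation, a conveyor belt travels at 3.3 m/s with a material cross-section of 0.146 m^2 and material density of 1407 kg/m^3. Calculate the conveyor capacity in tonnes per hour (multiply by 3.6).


Volumetric flow = speed * area
= 3.3 * 0.146 = 0.4818 m^3/s
Mass flow = volumetric * density
= 0.4818 * 1407 = 677.8926 kg/s
Convert to t/h: multiply by 3.6
Capacity = 677.8926 * 3.6
= 2440.4134 t/h

2440.4134 t/h


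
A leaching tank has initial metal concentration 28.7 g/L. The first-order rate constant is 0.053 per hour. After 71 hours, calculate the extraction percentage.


Compute the exponent:
-k * t = -0.053 * 71 = -3.763
Remaining concentration:
C = 28.7 * exp(-3.763)
= 28.7 * 0.02321399383
= 0.6662416228 g/L
Extracted = 28.7 - 0.6662416228 = 28.03375838 g/L
Extraction % = 28.03375838 / 28.7 * 100
= 97.6786%

97.6786%


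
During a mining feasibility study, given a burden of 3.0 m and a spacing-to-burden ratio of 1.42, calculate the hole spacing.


Spacing = burden * ratio
= 3.0 * 1.42
= 4.26 m

4.26 m


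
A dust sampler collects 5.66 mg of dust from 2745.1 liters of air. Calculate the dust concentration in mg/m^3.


2.0619 mg/m^3

Convert liters to m^3: 1 m^3 = 1000 L
Concentration = mass / volume * 1000
= 5.66 / 2745.1 * 1000
= 0.00206185567 * 1000
= 2.0619 mg/m^3


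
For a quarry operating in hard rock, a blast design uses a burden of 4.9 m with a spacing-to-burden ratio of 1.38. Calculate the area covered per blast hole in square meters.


33.1338 m^2

First, find the spacing:
Spacing = burden * ratio = 4.9 * 1.38
= 6.762 m
Then, calculate the area:
Area = burden * spacing = 4.9 * 6.762
= 33.1338 m^2


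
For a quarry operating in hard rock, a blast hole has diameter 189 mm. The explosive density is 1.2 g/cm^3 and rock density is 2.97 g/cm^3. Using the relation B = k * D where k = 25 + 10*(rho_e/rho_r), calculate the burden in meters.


5.4886 m

First, compute k:
rho_e / rho_r = 1.2 / 2.97 = 0.404040404
k = 25 + 10 * 0.404040404 = 29.04040404
Then, compute burden:
B = k * D / 1000 = 29.04040404 * 189 / 1000
= 5488.636364 / 1000
= 5.4886 m


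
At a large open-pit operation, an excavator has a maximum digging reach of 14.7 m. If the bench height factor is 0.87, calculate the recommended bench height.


Bench height = reach * factor
= 14.7 * 0.87
= 12.789 m

12.789 m


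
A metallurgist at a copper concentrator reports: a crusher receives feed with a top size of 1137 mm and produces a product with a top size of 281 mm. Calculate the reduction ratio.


Reduction ratio = feed size / product size
= 1137 / 281
= 4.0463

4.0463


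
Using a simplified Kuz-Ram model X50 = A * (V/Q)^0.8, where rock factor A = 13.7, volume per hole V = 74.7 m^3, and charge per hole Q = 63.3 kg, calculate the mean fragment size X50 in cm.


15.6406 cm

Compute V/Q:
V/Q = 74.7 / 63.3 = 1.180094787
Raise to the power 0.8:
(V/Q)^0.8 = 1.180094787^0.8 = 1.1416514
Multiply by A:
X50 = 13.7 * 1.1416514
= 15.6406 cm


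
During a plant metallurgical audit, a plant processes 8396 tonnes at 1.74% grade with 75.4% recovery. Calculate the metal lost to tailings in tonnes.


35.9382 tonnes

Total metal in feed:
= 8396 * 1.74 / 100 = 146.0904 tonnes
Metal recovered:
= 146.0904 * 75.4 / 100 = 110.1521616 tonnes
Metal lost to tailings:
= 146.0904 - 110.1521616
= 35.9382 tonnes


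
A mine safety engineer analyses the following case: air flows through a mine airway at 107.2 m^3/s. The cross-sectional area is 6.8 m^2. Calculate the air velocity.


15.7647 m/s

Velocity = flow rate / cross-sectional area
= 107.2 / 6.8
= 15.7647 m/s


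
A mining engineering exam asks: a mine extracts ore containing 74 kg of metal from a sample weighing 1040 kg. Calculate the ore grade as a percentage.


7.1154%

Ore grade = (metal mass / ore mass) * 100
= (74 / 1040) * 100
= 0.07115384615 * 100
= 7.1154%


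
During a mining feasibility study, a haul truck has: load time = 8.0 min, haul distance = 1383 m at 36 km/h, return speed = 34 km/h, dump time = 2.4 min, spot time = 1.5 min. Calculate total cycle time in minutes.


Convert haul speed to m/min: 36 * 1000/60 = 600 m/min
Haul time = 1383 / 600 = 2.305 min
Convert return speed to m/min: 34 * 1000/60 = 566.6666667 m/min
Return time = 1383 / 566.6666667 = 2.440588235 min
Total cycle time:
= 8.0 + 2.305 + 2.4 + 2.440588235 + 1.5
= 16.6456 min

16.6456 min


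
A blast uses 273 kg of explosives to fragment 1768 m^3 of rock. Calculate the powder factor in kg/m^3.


Powder factor = explosive mass / rock volume
= 273 / 1768
= 0.1544 kg/m^3

0.1544 kg/m^3


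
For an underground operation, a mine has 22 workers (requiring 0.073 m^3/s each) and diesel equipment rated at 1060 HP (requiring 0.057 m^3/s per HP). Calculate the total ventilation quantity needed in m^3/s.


Airflow for workers:
Q_people = 22 * 0.073 = 1.606 m^3/s
Airflow for diesel equipment:
Q_diesel = 1060 * 0.057 = 60.42 m^3/s
Total ventilation:
Q_total = 1.606 + 60.42
= 62.026 m^3/s

62.026 m^3/s


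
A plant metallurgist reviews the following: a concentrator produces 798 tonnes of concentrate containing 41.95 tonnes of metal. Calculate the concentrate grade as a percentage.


Grade = (metal in concentrate / concentrate mass) * 100
= (41.95 / 798) * 100
= 0.05256892231 * 100
= 5.2569%

5.2569%


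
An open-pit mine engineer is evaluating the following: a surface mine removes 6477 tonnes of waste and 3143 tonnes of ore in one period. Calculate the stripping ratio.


2.0608

Stripping ratio = waste tonnage / ore tonnage
= 6477 / 3143
= 2.0608


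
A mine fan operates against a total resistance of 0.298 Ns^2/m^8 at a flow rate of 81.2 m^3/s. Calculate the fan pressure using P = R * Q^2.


Compute Q^2:
Q^2 = 81.2^2 = 6593.44
Compute pressure:
P = R * Q^2 = 0.298 * 6593.44
= 1964.8451 Pa

1964.8451 Pa


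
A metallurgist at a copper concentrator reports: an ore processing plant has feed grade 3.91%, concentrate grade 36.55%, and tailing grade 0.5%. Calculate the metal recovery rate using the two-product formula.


88.4219%

Using the two-product formula:
R = 100 * c * (f - t) / (f * (c - t))
Numerator = 100 * 36.55 * (3.91 - 0.5)
= 100 * 36.55 * 3.41
= 12463.55
Denominator = 3.91 * (36.55 - 0.5)
= 3.91 * 36.05
= 140.9555
R = 12463.55 / 140.9555
= 88.4219%


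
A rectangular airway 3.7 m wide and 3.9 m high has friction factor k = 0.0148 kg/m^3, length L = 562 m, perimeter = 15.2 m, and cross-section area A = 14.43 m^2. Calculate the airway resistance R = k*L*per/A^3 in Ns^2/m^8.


0.0421 Ns^2/m^8

Compute the numerator:
k * L * per = 0.0148 * 562 * 15.2
= 126.42752
Compute the denominator:
A^3 = 14.43^3 = 3004.685307
Resistance:
R = 126.42752 / 3004.685307
= 0.0421 Ns^2/m^8


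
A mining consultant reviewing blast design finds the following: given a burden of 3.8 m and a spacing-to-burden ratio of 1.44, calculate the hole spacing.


Spacing = burden * ratio
= 3.8 * 1.44
= 5.472 m

5.472 m


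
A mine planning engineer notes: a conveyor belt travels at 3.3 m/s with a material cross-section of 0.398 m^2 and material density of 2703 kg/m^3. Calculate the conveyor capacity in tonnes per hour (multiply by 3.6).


Volumetric flow = speed * area
= 3.3 * 0.398 = 1.3134 m^3/s
Mass flow = volumetric * density
= 1.3134 * 2703 = 3550.1202 kg/s
Convert to t/h: multiply by 3.6
Capacity = 3550.1202 * 3.6
= 12780.4327 t/h

12780.4327 t/h


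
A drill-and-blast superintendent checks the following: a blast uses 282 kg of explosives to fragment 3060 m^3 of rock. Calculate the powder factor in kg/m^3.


0.0922 kg/m^3

Powder factor = explosive mass / rock volume
= 282 / 3060
= 0.0922 kg/m^3


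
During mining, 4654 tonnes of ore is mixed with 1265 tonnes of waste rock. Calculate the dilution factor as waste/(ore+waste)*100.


Total material = ore + waste
= 4654 + 1265 = 5919 tonnes
Dilution = waste / total * 100
= 1265 / 5919 * 100
= 0.2137185335 * 100
= 21.3719%

21.3719%


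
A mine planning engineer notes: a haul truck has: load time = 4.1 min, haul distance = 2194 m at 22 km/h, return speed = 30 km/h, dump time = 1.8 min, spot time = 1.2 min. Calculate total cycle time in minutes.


17.4716 min

Convert haul speed to m/min: 22 * 1000/60 = 366.6666667 m/min
Haul time = 2194 / 366.6666667 = 5.983636364 min
Convert return speed to m/min: 30 * 1000/60 = 500 m/min
Return time = 2194 / 500 = 4.388 min
Total cycle time:
= 4.1 + 5.983636364 + 1.8 + 4.388 + 1.2
= 17.4716 min


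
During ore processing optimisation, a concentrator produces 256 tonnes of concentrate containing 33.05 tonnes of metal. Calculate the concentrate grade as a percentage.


12.9102%

Grade = (metal in concentrate / concentrate mass) * 100
= (33.05 / 256) * 100
= 0.1291015625 * 100
= 12.9102%


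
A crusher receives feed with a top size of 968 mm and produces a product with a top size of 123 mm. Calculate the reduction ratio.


Reduction ratio = feed size / product size
= 968 / 123
= 7.8699

7.8699


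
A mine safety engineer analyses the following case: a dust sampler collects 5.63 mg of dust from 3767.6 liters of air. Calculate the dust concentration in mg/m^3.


Convert liters to m^3: 1 m^3 = 1000 L
Concentration = mass / volume * 1000
= 5.63 / 3767.6 * 1000
= 0.001494319992 * 1000
= 1.4943 mg/m^3

1.4943 mg/m^3


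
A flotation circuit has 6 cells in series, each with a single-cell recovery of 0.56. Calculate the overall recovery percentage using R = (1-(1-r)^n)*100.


99.2744%

Complement of single-cell recovery:
1 - r = 1 - 0.56 = 0.44
Raise to power n:
(1 - r)^6 = 0.44^6 = 0.007256313856
Overall recovery:
R = (1 - 0.007256313856) * 100
= 99.2744%


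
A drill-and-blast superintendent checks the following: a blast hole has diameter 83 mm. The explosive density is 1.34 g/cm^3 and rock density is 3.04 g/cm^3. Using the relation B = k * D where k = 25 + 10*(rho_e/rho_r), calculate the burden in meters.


2.4409 m

First, compute k:
rho_e / rho_r = 1.34 / 3.04 = 0.4407894737
k = 25 + 10 * 0.4407894737 = 29.40789474
Then, compute burden:
B = k * D / 1000 = 29.40789474 * 83 / 1000
= 2440.855263 / 1000
= 2.4409 m


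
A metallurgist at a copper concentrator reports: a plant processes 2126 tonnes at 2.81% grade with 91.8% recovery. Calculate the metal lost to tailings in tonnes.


4.8987 tonnes

Total metal in feed:
= 2126 * 2.81 / 100 = 59.7406 tonnes
Metal recovered:
= 59.7406 * 91.8 / 100 = 54.8418708 tonnes
Metal lost to tailings:
= 59.7406 - 54.8418708
= 4.8987 tonnes


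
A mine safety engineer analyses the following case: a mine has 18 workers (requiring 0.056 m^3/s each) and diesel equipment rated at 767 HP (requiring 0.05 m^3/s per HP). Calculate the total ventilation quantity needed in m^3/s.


Airflow for workers:
Q_people = 18 * 0.056 = 1.008 m^3/s
Airflow for diesel equipment:
Q_diesel = 767 * 0.05 = 38.35 m^3/s
Total ventilation:
Q_total = 1.008 + 38.35
= 39.358 m^3/s

39.358 m^3/s


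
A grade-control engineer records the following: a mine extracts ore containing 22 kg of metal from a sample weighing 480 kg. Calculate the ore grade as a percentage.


Ore grade = (metal mass / ore mass) * 100
= (22 / 480) * 100
= 0.04583333333 * 100
= 4.5833%

4.5833%


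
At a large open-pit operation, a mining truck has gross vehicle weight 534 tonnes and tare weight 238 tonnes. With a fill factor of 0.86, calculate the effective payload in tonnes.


254.56 tonnes

Maximum payload = gross - tare
= 534 - 238 = 296 tonnes
Effective payload = max payload * fill factor
= 296 * 0.86
= 254.56 tonnes


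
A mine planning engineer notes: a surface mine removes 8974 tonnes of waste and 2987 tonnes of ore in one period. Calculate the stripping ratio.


3.0044

Stripping ratio = waste tonnage / ore tonnage
= 8974 / 2987
= 3.0044


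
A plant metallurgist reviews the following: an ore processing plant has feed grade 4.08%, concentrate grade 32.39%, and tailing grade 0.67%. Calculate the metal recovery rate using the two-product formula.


Using the two-product formula:
R = 100 * c * (f - t) / (f * (c - t))
Numerator = 100 * 32.39 * (4.08 - 0.67)
= 100 * 32.39 * 3.41
= 11044.99
Denominator = 4.08 * (32.39 - 0.67)
= 4.08 * 31.72
= 129.4176
R = 11044.99 / 129.4176
= 85.3438%

85.3438%


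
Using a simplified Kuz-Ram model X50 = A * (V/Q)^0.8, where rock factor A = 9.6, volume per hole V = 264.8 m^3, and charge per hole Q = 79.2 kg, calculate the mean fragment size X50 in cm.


Compute V/Q:
V/Q = 264.8 / 79.2 = 3.343434343
Raise to the power 0.8:
(V/Q)^0.8 = 3.343434343^0.8 = 2.626359903
Multiply by A:
X50 = 9.6 * 2.626359903
= 25.2131 cm

25.2131 cm


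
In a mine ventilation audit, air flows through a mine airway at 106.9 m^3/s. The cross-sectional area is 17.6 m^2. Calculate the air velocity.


Velocity = flow rate / cross-sectional area
= 106.9 / 17.6
= 6.0739 m/s

6.0739 m/s


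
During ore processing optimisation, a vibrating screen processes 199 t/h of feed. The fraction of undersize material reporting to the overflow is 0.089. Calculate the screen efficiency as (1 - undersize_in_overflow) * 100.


Screen efficiency = (1 - fraction of undersize in overflow) * 100
= (1 - 0.089) * 100
= 0.911 * 100
= 91.1%

91.1%


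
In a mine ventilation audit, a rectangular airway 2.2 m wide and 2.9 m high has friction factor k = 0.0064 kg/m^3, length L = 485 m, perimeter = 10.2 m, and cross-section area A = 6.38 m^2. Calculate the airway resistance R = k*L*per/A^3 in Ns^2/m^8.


Compute the numerator:
k * L * per = 0.0064 * 485 * 10.2
= 31.6608
Compute the denominator:
A^3 = 6.38^3 = 259.694072
Resistance:
R = 31.6608 / 259.694072
= 0.1219 Ns^2/m^8

0.1219 Ns^2/m^8


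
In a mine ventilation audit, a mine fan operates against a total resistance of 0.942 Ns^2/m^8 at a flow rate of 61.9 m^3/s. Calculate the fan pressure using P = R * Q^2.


3609.3766 Pa

Compute Q^2:
Q^2 = 61.9^2 = 3831.61
Compute pressure:
P = R * Q^2 = 0.942 * 3831.61
= 3609.3766 Pa


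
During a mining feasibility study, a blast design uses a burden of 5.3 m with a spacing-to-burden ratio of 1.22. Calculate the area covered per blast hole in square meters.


34.2698 m^2

First, find the spacing:
Spacing = burden * ratio = 5.3 * 1.22
= 6.466 m
Then, calculate the area:
Area = burden * spacing = 5.3 * 6.466
= 34.2698 m^2


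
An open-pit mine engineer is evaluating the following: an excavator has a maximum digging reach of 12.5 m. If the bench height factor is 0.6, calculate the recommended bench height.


Bench height = reach * factor
= 12.5 * 0.6
= 7.5 m

7.5 m


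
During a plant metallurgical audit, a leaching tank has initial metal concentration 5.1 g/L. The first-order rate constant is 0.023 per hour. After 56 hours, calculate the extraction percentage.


72.4178%

Compute the exponent:
-k * t = -0.023 * 56 = -1.288
Remaining concentration:
C = 5.1 * exp(-1.288)
= 5.1 * 0.2758218756
= 1.406691565 g/L
Extracted = 5.1 - 1.406691565 = 3.693308435 g/L
Extraction % = 3.693308435 / 5.1 * 100
= 72.4178%


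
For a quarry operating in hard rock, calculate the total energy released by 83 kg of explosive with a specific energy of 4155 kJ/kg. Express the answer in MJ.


Energy = mass * specific_energy / 1000
= 83 * 4155 / 1000
= 344865 / 1000
= 344.865 MJ

344.865 MJ


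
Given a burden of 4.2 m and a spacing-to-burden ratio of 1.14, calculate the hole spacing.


4.788 m

Spacing = burden * ratio
= 4.2 * 1.14
= 4.788 m


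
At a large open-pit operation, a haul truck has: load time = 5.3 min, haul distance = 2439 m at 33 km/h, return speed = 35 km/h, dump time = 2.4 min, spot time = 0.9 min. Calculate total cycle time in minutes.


17.2157 min

Convert haul speed to m/min: 33 * 1000/60 = 550 m/min
Haul time = 2439 / 550 = 4.434545455 min
Convert return speed to m/min: 35 * 1000/60 = 583.3333333 m/min
Return time = 2439 / 583.3333333 = 4.181142857 min
Total cycle time:
= 5.3 + 4.434545455 + 2.4 + 4.181142857 + 0.9
= 17.2157 min


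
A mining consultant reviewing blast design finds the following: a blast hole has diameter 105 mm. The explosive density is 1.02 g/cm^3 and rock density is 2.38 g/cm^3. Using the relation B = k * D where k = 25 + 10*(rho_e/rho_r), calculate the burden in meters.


First, compute k:
rho_e / rho_r = 1.02 / 2.38 = 0.4285714286
k = 25 + 10 * 0.4285714286 = 29.28571429
Then, compute burden:
B = k * D / 1000 = 29.28571429 * 105 / 1000
= 3075 / 1000
= 3.075 m

3.075 m


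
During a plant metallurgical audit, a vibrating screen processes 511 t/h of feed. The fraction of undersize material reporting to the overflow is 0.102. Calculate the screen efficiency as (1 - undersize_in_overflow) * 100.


89.8%

Screen efficiency = (1 - fraction of undersize in overflow) * 100
= (1 - 0.102) * 100
= 0.898 * 100
= 89.8%


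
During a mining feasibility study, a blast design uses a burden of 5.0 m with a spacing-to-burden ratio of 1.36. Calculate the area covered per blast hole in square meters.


34.0 m^2

First, find the spacing:
Spacing = burden * ratio = 5.0 * 1.36
= 6.8 m
Then, calculate the area:
Area = burden * spacing = 5.0 * 6.8
= 34.0 m^2


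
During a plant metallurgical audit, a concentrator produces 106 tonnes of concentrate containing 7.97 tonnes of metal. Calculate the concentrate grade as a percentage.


7.5189%

Grade = (metal in concentrate / concentrate mass) * 100
= (7.97 / 106) * 100
= 0.07518867925 * 100
= 7.5189%


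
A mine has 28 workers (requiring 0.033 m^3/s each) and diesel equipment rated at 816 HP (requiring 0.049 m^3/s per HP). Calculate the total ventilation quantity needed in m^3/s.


40.908 m^3/s

Airflow for workers:
Q_people = 28 * 0.033 = 0.924 m^3/s
Airflow for diesel equipment:
Q_diesel = 816 * 0.049 = 39.984 m^3/s
Total ventilation:
Q_total = 0.924 + 39.984
= 40.908 m^3/s
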